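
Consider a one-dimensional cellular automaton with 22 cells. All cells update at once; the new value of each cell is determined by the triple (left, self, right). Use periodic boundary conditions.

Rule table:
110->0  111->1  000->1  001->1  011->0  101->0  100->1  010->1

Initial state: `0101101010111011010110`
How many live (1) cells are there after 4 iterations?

18

1100001010010000010001
1011111011111111111110
1001110001111111111100
1110101110111111111011
count of 1: 18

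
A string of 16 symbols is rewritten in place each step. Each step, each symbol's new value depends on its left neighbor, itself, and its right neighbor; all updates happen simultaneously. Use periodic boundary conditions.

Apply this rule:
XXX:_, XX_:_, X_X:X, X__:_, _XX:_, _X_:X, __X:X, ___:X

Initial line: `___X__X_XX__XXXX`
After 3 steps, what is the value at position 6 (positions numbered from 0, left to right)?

X

_XXX_XXX___X____
X___X____XXX_XXX
__XXX_XXX___X___
position 6 holds X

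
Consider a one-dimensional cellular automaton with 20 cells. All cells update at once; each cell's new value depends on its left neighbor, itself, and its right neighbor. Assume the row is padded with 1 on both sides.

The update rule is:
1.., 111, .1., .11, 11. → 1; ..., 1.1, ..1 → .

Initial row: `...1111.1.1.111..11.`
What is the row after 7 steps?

1..1111.1.1.1111.11.
11.1111.1.1.1111.11.
11.1111.1.1.1111.11.  (fixed point — unchanged through step 7)

11.1111.1.1.1111.11.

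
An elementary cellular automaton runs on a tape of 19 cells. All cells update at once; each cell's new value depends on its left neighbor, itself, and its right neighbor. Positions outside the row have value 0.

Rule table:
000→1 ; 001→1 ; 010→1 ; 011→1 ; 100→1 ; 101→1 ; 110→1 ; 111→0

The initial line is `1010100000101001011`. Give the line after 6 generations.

1111111111111111111
1000000000000000001
1111111111111111111  (repeats generation 1; period 2)
generation 6: 1000000000000000001

1000000000000000001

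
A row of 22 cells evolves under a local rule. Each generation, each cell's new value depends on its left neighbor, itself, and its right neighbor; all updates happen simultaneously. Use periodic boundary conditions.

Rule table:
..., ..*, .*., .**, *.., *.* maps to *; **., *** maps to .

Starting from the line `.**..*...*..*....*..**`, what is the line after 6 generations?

.**.**................

**.******************.
*.**.................*
.**.******************
**.**.................
*.**.*****************
.**.**................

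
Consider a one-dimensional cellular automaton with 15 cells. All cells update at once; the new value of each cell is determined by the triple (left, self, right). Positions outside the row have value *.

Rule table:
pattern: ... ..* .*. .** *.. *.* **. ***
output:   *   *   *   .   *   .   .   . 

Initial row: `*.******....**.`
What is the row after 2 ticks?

********....***

........****...
********....***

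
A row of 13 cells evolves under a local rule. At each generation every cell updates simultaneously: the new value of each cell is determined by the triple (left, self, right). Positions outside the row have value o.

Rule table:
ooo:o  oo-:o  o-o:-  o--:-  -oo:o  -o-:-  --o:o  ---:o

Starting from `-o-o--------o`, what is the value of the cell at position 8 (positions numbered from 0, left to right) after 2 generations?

o

generation 1: -----oooooooo
generation 2: -oooooooooooo
position 8 holds o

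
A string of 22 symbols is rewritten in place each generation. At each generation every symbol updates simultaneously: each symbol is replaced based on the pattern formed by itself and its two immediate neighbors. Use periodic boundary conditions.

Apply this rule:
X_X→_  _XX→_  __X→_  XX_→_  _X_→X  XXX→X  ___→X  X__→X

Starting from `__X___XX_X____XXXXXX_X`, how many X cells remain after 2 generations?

10

X_XXX____XXXX__XXXX__X
___X_XXX__XX_X__XX_X__
count of X: 10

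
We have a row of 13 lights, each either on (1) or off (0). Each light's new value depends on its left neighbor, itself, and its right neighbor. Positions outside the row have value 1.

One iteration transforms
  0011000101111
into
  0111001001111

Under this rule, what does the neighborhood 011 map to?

At position 2 the neighborhood is 011; the next row has 1 there.

1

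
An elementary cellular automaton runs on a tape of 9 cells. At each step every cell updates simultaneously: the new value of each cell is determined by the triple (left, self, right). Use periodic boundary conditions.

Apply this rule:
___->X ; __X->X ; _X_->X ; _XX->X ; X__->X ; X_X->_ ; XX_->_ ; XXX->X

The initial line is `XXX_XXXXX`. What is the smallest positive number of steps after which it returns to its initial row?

18

XX__XXXXX
X_XXXXXXX
__XXXXXXX
XXXXXXXX_
XXXXXXX__
XXXXXX_XX
XXXXX__XX
XXXX_XXXX
XXX__XXXX
XX_XXXXXX
X__XXXXXX
_XXXXXXXX
_XXXXXXX_
XXXXXXX_X
XXXXXX__X
XXXXX_XXX
XXXX__XXX
XXX_XXXXX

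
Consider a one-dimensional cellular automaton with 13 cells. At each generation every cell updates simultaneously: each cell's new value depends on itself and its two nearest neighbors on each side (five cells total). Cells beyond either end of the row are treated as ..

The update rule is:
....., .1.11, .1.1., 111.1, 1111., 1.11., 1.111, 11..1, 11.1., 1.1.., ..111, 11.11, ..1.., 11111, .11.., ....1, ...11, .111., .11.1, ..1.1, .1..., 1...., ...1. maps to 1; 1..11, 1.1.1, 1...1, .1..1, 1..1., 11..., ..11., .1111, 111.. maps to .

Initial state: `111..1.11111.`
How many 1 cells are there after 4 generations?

11

11.1.111.11..
.11.1111111.1
1.111.1111111
1111111.1111.
count of 1: 11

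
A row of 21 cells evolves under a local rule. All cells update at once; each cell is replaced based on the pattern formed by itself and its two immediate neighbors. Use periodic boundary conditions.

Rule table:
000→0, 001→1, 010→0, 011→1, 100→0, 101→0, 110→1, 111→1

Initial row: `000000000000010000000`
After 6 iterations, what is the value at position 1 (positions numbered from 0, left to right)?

0

000000000000100000000
000000000001000000000
000000000010000000000
000000000100000000000
000000001000000000000
000000010000000000000
position 1 holds 0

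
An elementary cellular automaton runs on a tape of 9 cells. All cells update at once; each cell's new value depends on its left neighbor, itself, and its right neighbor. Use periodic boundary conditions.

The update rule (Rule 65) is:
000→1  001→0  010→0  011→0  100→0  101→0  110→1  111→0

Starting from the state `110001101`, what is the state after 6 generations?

000010111

010100100
000000001
011111100
000000101
011110000
000010111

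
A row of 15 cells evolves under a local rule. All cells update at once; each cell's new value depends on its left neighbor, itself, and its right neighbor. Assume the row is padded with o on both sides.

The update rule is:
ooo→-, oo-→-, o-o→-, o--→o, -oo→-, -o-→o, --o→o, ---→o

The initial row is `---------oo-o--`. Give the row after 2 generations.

generation 1: ooooooooo---ooo
generation 2: ---------ooo---

---------ooo---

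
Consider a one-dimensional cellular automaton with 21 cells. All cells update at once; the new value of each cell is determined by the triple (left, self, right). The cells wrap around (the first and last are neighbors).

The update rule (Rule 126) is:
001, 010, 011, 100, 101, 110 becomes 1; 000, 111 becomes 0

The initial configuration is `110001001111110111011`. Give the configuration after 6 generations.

111110111100011111000

011011111000011101110
111110001100110111011
000011011111111101110
000111110000000111011
101100011000001101111
111110111100011111000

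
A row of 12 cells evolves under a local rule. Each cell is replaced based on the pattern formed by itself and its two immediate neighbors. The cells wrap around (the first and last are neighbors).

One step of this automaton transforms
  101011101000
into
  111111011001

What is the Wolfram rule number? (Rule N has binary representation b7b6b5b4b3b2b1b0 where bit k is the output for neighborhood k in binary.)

174

position 5: 111 → 1  (bit 7 = 1)
position 6: 110 → 0  (bit 6 = 0)
position 1: 101 → 1  (bit 5 = 1)
position 9: 100 → 0  (bit 4 = 0)
position 4: 011 → 1  (bit 3 = 1)
position 0: 010 → 1  (bit 2 = 1)
position 11: 001 → 1  (bit 1 = 1)
position 10: 000 → 0  (bit 0 = 0)
bits b7..b0 = 10101110 = 174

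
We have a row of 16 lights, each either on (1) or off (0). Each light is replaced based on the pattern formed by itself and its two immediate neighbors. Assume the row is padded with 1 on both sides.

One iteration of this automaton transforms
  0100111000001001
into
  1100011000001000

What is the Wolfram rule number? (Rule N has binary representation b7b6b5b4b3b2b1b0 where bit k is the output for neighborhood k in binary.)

228

position 5: 111 → 1  (bit 7 = 1)
position 6: 110 → 1  (bit 6 = 1)
position 0: 101 → 1  (bit 5 = 1)
position 2: 100 → 0  (bit 4 = 0)
position 4: 011 → 0  (bit 3 = 0)
position 1: 010 → 1  (bit 2 = 1)
position 3: 001 → 0  (bit 1 = 0)
position 8: 000 → 0  (bit 0 = 0)
bits b7..b0 = 11100100 = 228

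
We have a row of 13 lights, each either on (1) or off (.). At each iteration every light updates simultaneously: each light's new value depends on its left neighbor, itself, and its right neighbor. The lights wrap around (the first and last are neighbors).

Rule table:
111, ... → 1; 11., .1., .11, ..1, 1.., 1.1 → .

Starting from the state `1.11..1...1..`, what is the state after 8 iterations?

.11..........

........1....
1111111...111
111111..1..11
11111.......1
1111..11111..
.11....111...
....11..1..11
.11..........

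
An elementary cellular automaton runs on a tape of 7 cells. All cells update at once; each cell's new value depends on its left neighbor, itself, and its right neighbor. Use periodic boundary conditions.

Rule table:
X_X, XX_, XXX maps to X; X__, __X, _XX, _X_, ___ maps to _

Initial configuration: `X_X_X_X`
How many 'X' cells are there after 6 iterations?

XX_X_X_
_XX_X_X
X_XX_X_
_X_XX_X
X_X_XX_
_X_X_XX
count of X: 4

4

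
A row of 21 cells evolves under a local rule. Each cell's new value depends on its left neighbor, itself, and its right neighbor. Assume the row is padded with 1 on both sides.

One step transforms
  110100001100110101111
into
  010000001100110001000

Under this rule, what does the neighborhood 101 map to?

At position 2 the neighborhood is 101; the next row has 0 there.

0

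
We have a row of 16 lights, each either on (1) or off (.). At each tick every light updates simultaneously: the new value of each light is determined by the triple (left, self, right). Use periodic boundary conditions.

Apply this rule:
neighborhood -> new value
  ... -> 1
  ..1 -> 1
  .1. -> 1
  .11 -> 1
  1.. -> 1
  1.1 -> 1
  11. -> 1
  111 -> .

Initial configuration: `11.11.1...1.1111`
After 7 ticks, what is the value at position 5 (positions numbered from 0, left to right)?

1

tick 1: .111111111111...
tick 2: 11..........1111
tick 3: .111111111111...  (repeats tick 1; period 2)
tick 7: .111111111111...
position 5 holds 1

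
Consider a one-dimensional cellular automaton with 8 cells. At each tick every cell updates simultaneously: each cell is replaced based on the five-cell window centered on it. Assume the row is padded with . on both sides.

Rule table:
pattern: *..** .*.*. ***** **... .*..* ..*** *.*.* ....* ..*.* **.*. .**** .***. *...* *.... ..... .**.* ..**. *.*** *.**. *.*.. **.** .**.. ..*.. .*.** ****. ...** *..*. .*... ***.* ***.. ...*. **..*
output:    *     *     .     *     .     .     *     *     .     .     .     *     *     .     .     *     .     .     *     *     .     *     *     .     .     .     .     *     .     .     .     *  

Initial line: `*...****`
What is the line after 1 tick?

***.....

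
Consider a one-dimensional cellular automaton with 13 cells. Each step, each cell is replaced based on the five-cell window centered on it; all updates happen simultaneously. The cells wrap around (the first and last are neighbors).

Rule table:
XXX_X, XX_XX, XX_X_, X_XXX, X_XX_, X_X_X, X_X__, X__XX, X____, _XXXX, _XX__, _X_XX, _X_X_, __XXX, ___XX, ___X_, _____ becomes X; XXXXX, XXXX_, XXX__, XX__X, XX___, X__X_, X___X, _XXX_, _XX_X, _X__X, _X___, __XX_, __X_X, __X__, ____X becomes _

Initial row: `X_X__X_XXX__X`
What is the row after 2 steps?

X_X__X_X__X__

_XX___XX___X_
X_X__X_X__X__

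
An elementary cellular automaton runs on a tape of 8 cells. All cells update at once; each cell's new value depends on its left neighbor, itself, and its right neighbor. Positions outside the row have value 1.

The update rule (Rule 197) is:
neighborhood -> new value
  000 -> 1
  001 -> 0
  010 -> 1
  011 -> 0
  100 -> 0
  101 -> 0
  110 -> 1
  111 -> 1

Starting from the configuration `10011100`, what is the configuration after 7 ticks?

10100100

tick 1: 10001100
tick 2: 10100100
tick 3: 10100100  (fixed point — unchanged through tick 7)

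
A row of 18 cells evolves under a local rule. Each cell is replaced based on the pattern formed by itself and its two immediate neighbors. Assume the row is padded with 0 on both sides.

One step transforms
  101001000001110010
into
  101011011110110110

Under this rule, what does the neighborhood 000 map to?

1

At position 7 the neighborhood is 000; the next row has 1 there.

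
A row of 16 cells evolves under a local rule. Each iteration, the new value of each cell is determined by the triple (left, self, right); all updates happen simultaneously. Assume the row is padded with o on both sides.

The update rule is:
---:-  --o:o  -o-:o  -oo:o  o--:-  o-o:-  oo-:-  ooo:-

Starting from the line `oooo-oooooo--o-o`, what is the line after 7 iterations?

-----o------oo-o
----oo-----oo--o
---oo-----oo--oo
--oo-----oo--oo-
-oo-----oo--oo--
-o-----oo--oo--o
-o----oo--oo--oo

-o----oo--oo--oo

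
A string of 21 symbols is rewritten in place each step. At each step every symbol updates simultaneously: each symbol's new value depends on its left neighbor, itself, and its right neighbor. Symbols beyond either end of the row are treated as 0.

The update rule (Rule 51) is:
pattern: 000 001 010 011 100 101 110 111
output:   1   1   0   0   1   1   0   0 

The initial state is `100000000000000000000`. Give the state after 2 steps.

011111111111111111111
100000000000000000000

100000000000000000000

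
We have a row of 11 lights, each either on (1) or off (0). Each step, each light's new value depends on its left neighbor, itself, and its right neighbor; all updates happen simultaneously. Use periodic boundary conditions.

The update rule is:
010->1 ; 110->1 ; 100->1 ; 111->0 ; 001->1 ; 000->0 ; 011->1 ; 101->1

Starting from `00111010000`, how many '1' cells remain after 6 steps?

step 1: 01101111000
step 2: 11111001100
step 3: 10001111111
step 4: 11011000000
step 5: 11111100001
step 6: 00000110011
count of 1: 4

4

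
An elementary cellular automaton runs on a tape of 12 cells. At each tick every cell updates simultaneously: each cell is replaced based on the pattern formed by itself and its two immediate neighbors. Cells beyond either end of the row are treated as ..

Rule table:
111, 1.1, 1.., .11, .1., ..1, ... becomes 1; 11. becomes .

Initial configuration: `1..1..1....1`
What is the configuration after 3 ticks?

1111111111.1

tick 1: 111111111111
tick 2: 11111111111.
tick 3: 1111111111.1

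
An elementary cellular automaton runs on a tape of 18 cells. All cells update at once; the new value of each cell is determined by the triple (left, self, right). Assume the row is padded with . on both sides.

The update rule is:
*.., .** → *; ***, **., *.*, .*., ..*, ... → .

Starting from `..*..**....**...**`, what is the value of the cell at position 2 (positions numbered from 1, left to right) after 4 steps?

.

step 1: ...*.*.*...*.*..*.
step 2: ........*.....*..*
step 3: .........*.....*..
step 4: ..........*.....*.
position 2 holds .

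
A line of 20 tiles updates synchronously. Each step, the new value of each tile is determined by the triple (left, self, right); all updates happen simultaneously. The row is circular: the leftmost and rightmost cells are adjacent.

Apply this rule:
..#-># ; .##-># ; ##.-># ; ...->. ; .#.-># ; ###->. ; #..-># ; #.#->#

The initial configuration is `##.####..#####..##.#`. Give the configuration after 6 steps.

##.######...##...##.

step 1: .###..####...#######
step 2: ##.####..##.##.....#
step 3: .###..#########...##
step 4: ##.####.......##.###
step 5: .###..##.....#####..
step 6: ##.######...##...##.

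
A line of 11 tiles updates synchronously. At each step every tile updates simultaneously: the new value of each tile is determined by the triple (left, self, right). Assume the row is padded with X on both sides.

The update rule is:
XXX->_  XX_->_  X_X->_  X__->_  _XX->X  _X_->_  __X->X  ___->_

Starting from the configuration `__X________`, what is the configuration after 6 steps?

_____XX__XX

step 1: _X________X
step 2: _________XX
step 3: ________XX_
step 4: _______XX__
step 5: ______XX__X
step 6: _____XX__XX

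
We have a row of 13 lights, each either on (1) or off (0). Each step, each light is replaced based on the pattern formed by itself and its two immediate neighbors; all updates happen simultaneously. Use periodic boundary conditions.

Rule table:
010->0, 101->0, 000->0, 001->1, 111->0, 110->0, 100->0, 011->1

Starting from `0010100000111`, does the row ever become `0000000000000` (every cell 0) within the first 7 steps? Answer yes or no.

0100000001100
1000000011000
0000000110001
0000001100010
0000011000100
0000110001000
0001100010000
step 7 is 0001100010000, still not uniform 0

no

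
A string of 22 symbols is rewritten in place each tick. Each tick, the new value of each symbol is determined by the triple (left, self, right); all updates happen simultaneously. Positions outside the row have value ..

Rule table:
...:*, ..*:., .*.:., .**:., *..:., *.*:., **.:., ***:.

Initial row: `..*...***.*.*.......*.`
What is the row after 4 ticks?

*...*.........*****...
..*...*******.......**
*...*.........*****...  (repeats tick 1; period 2)
tick 4: ..*...*******.......**

..*...*******.......**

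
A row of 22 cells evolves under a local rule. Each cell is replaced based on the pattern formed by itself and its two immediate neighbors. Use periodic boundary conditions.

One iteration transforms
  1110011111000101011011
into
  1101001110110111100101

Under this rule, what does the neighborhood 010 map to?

At position 13 the neighborhood is 010; the next row has 1 there.

1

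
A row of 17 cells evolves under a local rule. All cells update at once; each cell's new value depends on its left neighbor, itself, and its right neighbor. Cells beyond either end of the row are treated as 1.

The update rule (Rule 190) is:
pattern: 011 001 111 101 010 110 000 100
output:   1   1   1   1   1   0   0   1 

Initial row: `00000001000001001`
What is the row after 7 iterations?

10000011100011111
01000111010111111
11101110111111111
11011101111111111
10111011111111111
01110111111111111
11101111111111111

11101111111111111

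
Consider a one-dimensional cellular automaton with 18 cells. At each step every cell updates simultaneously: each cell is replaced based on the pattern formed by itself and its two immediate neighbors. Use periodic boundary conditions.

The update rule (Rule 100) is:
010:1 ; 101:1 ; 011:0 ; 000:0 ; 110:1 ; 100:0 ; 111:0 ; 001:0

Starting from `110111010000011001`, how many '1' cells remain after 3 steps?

011001110000001000
001000010000001000
001000010000001000
count of 1: 3

3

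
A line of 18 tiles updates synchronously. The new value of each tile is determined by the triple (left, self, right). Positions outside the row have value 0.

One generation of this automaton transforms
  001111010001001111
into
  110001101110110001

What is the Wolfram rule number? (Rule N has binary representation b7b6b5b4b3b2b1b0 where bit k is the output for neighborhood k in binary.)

115

position 3: 111 → 0  (bit 7 = 0)
position 5: 110 → 1  (bit 6 = 1)
position 6: 101 → 1  (bit 5 = 1)
position 8: 100 → 1  (bit 4 = 1)
position 2: 011 → 0  (bit 3 = 0)
position 7: 010 → 0  (bit 2 = 0)
position 1: 001 → 1  (bit 1 = 1)
position 0: 000 → 1  (bit 0 = 1)
bits b7..b0 = 01110011 = 115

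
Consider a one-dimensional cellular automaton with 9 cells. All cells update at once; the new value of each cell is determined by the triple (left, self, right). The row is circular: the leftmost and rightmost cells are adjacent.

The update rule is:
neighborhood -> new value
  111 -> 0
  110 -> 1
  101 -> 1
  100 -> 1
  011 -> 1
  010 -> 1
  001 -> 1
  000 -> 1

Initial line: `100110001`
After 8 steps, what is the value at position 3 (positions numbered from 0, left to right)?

0

111111111
000000000
111111111  (repeats step 1; period 2)
step 8: 000000000
position 3 holds 0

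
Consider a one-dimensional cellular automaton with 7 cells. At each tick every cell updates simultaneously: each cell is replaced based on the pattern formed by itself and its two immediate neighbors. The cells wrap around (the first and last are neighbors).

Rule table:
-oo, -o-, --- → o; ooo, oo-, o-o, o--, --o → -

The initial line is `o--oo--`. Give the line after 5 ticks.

tick 1: o--o---
tick 2: o--o-o-
tick 3: o--o-o-  (fixed point — unchanged through tick 5)

o--o-o-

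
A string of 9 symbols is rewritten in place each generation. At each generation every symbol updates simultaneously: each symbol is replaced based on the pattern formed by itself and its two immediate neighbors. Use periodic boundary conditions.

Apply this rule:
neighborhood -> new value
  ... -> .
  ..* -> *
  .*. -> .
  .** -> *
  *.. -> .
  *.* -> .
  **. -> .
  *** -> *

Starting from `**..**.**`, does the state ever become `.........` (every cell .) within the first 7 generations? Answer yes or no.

generation 1: *..**..**
generation 2: ..**..***
generation 3: .**..***.
generation 4: **..***..
generation 5: *..***..*
generation 6: ..***..**
generation 7: .***..**.
generation 7 is .***..**., still not uniform .

no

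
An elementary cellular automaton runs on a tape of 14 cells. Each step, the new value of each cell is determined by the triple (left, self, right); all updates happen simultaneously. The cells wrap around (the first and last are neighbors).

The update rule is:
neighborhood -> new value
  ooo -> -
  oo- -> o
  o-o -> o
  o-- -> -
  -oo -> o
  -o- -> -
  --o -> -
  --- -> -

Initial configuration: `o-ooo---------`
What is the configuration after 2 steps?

-oo-o---------
-ooo----------

-ooo----------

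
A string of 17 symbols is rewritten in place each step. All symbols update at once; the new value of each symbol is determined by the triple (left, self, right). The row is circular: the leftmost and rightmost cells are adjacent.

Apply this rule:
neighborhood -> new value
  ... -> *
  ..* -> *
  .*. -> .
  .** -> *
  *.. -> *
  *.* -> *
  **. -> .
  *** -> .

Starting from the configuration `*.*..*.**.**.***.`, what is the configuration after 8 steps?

*.**.**.**.*.**.*

.*.**.**.**.**..*
*.**.**.**.**.**.
.**.**.**.**.**.*
**.**.**.**.**.*.
*.**.**.**.**.*.*
.**.**.**.**.*.**
**.**.**.**.*.**.
*.**.**.**.*.**.*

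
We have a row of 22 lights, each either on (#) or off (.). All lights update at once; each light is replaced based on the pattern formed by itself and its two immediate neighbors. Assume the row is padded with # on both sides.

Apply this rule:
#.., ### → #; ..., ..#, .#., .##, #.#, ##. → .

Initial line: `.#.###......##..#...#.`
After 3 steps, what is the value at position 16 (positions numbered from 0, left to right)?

#

....#.#.......#..#....
#......#.......#..#...
.#......#.......#..#..
position 16 holds #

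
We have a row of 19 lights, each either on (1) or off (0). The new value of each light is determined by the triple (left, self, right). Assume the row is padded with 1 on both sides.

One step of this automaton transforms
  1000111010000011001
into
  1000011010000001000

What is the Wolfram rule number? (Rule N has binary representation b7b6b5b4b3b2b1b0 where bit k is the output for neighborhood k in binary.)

196

position 5: 111 → 1  (bit 7 = 1)
position 0: 110 → 1  (bit 6 = 1)
position 7: 101 → 0  (bit 5 = 0)
position 1: 100 → 0  (bit 4 = 0)
position 4: 011 → 0  (bit 3 = 0)
position 8: 010 → 1  (bit 2 = 1)
position 3: 001 → 0  (bit 1 = 0)
position 2: 000 → 0  (bit 0 = 0)
bits b7..b0 = 11000100 = 196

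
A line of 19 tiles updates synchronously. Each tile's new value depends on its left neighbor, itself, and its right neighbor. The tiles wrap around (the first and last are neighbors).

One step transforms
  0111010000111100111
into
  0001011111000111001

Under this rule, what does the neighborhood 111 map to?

At position 2 the neighborhood is 111; the next row has 0 there.

0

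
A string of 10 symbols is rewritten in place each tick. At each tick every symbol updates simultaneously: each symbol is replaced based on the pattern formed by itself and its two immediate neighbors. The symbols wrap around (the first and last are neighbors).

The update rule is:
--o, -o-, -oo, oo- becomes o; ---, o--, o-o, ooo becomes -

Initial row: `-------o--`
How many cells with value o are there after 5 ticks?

------oo--
-----ooo--
----oo-o--
---ooo-o--
--oo-o-o--
count of o: 4

4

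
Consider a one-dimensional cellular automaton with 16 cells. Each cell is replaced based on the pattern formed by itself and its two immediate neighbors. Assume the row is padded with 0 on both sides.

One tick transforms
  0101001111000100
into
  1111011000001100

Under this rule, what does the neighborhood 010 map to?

1

At position 1 the neighborhood is 010; the next row has 1 there.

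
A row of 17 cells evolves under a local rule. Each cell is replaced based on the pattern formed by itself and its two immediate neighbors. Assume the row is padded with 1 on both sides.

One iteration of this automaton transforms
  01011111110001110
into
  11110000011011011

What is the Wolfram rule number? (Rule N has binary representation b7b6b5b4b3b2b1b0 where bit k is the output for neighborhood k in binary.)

position 4: 111 → 0  (bit 7 = 0)
position 9: 110 → 1  (bit 6 = 1)
position 0: 101 → 1  (bit 5 = 1)
position 10: 100 → 1  (bit 4 = 1)
position 3: 011 → 1  (bit 3 = 1)
position 1: 010 → 1  (bit 2 = 1)
position 12: 001 → 1  (bit 1 = 1)
position 11: 000 → 0  (bit 0 = 0)
bits b7..b0 = 01111110 = 126

126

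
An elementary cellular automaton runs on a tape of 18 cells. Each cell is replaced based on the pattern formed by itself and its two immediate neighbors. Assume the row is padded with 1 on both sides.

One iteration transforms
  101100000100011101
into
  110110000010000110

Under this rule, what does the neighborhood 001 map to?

At position 8 the neighborhood is 001; the next row has 0 there.

0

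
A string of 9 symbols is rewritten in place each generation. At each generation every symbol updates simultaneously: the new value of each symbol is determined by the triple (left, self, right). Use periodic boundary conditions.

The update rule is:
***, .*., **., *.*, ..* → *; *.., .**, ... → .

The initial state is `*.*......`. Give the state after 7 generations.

generation 1: ***.....*
generation 2: ***....*.
generation 3: .**...***
generation 4: *.*..*.**
generation 5: ***.***.*
generation 6: ****.***.
generation 7: .****.***

.****.***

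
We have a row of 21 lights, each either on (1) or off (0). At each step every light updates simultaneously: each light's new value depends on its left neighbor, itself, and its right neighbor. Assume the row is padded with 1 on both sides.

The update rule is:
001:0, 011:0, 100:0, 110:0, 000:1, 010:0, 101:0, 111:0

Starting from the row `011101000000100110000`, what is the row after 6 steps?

011111000000111110000

000000011110000000110
011111000000111110000
000000011110000000110  (repeats step 1; period 2)
step 6: 011111000000111110000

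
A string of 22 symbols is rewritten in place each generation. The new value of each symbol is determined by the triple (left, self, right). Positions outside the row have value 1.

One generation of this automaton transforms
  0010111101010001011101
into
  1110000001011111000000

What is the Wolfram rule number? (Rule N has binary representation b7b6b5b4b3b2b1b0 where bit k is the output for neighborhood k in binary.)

position 5: 111 → 0  (bit 7 = 0)
position 7: 110 → 0  (bit 6 = 0)
position 3: 101 → 0  (bit 5 = 0)
position 0: 100 → 1  (bit 4 = 1)
position 4: 011 → 0  (bit 3 = 0)
position 2: 010 → 1  (bit 2 = 1)
position 1: 001 → 1  (bit 1 = 1)
position 13: 000 → 1  (bit 0 = 1)
bits b7..b0 = 00010111 = 23

23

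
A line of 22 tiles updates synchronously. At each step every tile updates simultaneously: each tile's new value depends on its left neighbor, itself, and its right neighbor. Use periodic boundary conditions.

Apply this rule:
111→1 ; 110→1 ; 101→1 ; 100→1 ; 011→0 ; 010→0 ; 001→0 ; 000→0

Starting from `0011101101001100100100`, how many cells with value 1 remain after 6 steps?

10

step 1: 0001110110100110010010
step 2: 0000111011010011001001
step 3: 1000011101101001100100
step 4: 0100001110110100110010
step 5: 0010000111011010011001
step 6: 1001000011101101001100
count of 1: 10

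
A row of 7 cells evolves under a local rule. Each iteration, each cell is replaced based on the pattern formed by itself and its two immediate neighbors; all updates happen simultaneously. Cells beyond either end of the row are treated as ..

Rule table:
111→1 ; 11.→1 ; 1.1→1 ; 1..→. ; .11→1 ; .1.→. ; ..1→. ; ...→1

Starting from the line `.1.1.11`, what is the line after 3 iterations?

..1.111
1..1111
...1111

...1111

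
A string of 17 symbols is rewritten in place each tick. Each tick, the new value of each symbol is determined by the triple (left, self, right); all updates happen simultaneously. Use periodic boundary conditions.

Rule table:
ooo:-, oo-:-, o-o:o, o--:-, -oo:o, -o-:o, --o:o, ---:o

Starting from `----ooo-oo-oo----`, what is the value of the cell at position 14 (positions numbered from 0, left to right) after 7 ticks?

-

ooooo--oo-oo--ooo
------oo-oo--oo--
ooooooo-oo--oo--o
-------oo--oo--oo
-ooooooo--oo--oo-
oo-------oo--oo--
o--ooooooo--oo--o
position 14 holds -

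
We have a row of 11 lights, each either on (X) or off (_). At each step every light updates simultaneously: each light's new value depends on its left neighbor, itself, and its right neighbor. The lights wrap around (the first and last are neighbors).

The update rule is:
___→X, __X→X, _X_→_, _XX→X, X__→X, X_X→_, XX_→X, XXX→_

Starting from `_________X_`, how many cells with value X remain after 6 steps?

5

step 1: XXXXXXXXX_X
step 2: ________X_X
step 3: XXXXXXXX___
step 4: X______XXXX
step 5: XXXXXXXX___  (repeats step 3; period 2)
step 6: X______XXXX
count of X: 5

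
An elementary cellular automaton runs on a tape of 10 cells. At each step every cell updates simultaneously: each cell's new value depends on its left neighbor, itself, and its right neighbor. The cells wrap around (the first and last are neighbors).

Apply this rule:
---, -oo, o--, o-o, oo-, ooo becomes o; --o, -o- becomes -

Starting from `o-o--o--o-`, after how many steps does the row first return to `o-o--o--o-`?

10

-o-o--o--o
o-o-o--o--
-o-o-o--o-
--o-o-o--o
o--o-o-o--
-o--o-o-o-
--o--o-o-o
o--o--o-o-
-o--o--o-o
o-o--o--o-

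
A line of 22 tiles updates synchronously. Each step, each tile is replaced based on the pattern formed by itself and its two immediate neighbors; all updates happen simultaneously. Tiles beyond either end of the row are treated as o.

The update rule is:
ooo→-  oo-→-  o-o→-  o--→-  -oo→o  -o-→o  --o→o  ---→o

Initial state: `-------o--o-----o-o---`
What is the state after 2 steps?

-o-------o--o-----o-o-

step 1: -ooooooo-oo-ooooo-o-oo
step 2: -o-------o--o-----o-o-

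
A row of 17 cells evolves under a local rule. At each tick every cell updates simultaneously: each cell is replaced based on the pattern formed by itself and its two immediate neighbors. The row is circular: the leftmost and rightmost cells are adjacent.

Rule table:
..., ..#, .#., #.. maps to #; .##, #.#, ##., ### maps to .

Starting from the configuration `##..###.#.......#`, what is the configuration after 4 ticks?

tick 1: ..##....########.
tick 2: ##..####........#
tick 3: ..##....########.  (repeats tick 1; period 2)
tick 4: ##..####........#

##..####........#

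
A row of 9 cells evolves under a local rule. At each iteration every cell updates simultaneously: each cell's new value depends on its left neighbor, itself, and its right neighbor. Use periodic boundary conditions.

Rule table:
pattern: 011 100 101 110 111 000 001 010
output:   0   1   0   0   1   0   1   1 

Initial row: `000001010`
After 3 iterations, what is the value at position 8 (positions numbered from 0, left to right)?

iteration 1: 000011011
iteration 2: 100100000
iteration 3: 111110001
position 8 holds 1

1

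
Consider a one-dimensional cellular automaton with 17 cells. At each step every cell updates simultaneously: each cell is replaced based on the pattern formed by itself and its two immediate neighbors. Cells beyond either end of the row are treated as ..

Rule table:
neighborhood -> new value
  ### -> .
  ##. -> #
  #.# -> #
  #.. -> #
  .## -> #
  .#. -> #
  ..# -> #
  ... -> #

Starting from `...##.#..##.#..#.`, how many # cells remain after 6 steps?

#################
#...............#
#################  (repeats step 1; period 2)
step 6: #...............#
count of #: 2

2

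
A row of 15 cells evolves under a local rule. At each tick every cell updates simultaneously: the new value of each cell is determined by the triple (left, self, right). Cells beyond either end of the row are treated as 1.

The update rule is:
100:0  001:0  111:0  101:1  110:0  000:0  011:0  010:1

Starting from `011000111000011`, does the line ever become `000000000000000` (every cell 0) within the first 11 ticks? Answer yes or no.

yes

tick 1: 100000000000000
tick 2: 000000000000000
all cells are 0 at tick 2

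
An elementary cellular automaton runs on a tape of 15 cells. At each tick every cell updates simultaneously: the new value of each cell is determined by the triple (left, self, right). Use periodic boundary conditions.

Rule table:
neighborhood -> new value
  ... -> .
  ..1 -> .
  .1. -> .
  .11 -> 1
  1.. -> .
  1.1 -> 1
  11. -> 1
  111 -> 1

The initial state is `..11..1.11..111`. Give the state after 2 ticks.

tick 1: ..11...111..111
tick 2: ..11...111..111

..11...111..111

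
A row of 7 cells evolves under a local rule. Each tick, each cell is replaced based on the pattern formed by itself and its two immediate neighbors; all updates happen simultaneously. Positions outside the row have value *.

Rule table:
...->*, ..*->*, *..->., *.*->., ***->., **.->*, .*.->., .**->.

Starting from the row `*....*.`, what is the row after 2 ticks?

*...*.*

*.***..
*...*.*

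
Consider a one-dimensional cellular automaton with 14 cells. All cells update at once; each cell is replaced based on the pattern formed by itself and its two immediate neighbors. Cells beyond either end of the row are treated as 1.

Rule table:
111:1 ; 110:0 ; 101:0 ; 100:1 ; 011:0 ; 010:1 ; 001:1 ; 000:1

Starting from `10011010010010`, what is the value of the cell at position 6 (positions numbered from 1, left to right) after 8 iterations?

1

01100011111110
00011101111100
11101000111011
11001111010001
10110110011110
00000001101100
11111110000011
11111101111101
position 6 holds 1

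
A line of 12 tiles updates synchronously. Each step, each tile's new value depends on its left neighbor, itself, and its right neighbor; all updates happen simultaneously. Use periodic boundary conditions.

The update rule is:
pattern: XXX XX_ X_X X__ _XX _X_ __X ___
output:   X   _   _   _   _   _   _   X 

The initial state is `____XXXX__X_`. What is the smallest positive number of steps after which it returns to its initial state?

36

XXX__XX_____
_X______XXX_
___XXXX__X__
XX__XX_____X
X______XXX__
__XXXX__X___
X__XX_____XX
______XXX__X
_XXXX__X____
__XX_____XXX
_____XXX__X_
XXXX__X_____
_XX_____XXX_
____XXX__X__
XXX__X_____X
XX_____XXX__
___XXX__X___
XX__X_____XX
X_____XXX__X
__XXX__X____
X__X_____XXX
_____XXX__XX
_XXX__X_____
__X_____XXXX
____XXX__XX_
XXX__X______
_X_____XXXX_
___XXX__XX__
XX__X______X
X_____XXXX__
__XXX__XX___
X__X______XX
_____XXXX__X
_XXX__XX____
__X______XXX
____XXXX__X_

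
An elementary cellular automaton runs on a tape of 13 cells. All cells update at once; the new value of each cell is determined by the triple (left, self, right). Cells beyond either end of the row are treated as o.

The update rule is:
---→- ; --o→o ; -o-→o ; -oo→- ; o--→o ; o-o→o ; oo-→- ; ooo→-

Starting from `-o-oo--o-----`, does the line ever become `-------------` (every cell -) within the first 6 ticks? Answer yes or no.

ooo--oooo---o
---oo----o-o-
o-o--o--ooooo
-ooooooo-----
o-------o---o
-o-----ooo-o-
tick 6 is -o-----ooo-o-, still not uniform -

no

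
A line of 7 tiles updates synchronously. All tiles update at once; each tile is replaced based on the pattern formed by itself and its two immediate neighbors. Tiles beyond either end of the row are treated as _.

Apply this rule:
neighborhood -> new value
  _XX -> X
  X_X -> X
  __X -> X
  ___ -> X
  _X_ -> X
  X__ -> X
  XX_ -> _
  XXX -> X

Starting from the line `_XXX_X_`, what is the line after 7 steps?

XXX_XXX
XX_XXX_
X_XXX_X
XXXX_XX
XXX_XX_
XX_XX_X
X_XX_XX

X_XX_XX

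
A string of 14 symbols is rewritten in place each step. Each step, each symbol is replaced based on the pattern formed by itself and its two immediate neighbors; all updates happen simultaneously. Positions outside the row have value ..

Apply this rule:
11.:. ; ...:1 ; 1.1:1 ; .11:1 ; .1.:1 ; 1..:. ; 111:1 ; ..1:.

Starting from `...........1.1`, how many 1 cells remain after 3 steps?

step 1: 1111111111.111
step 2: 111111111.111.
step 3: 11111111.111..
count of 1: 11

11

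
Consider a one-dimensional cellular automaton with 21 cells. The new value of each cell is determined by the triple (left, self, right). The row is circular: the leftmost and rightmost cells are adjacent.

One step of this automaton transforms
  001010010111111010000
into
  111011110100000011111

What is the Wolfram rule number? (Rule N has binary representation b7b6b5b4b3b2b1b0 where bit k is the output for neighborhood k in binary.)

31

position 10: 111 → 0  (bit 7 = 0)
position 14: 110 → 0  (bit 6 = 0)
position 3: 101 → 0  (bit 5 = 0)
position 5: 100 → 1  (bit 4 = 1)
position 9: 011 → 1  (bit 3 = 1)
position 2: 010 → 1  (bit 2 = 1)
position 1: 001 → 1  (bit 1 = 1)
position 0: 000 → 1  (bit 0 = 1)
bits b7..b0 = 00011111 = 31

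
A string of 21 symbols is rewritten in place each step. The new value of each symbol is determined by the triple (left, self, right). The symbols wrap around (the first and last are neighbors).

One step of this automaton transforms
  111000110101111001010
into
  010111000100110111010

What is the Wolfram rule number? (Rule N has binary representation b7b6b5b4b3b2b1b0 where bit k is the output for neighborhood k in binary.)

position 1: 111 → 1  (bit 7 = 1)
position 2: 110 → 0  (bit 6 = 0)
position 8: 101 → 0  (bit 5 = 0)
position 3: 100 → 1  (bit 4 = 1)
position 0: 011 → 0  (bit 3 = 0)
position 9: 010 → 1  (bit 2 = 1)
position 5: 001 → 1  (bit 1 = 1)
position 4: 000 → 1  (bit 0 = 1)
bits b7..b0 = 10010111 = 151

151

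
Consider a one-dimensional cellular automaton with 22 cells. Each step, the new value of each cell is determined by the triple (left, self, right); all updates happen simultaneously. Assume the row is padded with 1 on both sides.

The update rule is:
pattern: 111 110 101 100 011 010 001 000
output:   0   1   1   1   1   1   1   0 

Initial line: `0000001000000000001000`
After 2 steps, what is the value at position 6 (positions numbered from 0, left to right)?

1000011100000000011101
1100110110000000110111
position 6 holds 0

0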